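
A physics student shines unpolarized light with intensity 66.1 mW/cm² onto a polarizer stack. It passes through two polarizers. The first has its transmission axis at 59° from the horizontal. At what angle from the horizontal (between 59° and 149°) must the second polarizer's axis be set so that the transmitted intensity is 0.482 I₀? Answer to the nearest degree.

Unpolarized light through the first polarizer → I₁ = ½ I₀, now polarized at 59°.
Need I₂/I₀ = 0.482, so cos²(θ − 59°) = 0.482 / 0.5 = 0.964.
θ − 59° = arccos(√0.964) = 10.9°, giving θ ≈ 59 + 10.9 = 69.9°.

θ ≈ 70°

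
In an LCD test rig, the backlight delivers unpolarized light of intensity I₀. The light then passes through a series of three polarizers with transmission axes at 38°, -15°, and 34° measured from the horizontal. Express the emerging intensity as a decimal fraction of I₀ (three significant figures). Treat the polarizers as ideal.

Unpolarized light through the first polarizer → I₁ = ½ I₀, now polarized at 38°.
I₂ = I₁ cos²(-15° − 38°) = 0.5 I₀ · cos²(53°) = 0.1811 I₀.
I₃ = I₂ cos²(34° + 15°) = 0.1811 I₀ · cos²(49°) = 0.07794 I₀.
Transmitted fraction = 0.07794.

≈ 0.0779 I₀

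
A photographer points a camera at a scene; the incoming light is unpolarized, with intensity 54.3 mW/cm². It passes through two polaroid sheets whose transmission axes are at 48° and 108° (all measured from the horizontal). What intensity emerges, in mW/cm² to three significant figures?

Unpolarized light through the first polarizer → I₁ = 54.3 mW/cm²/2 = 27.15 mW/cm², polarized at 48°.
I₂ = I₁ · cos²(60°) = 27.15 · 0.25 = 6.788 mW/cm².

I ≈ 6.79 mW/cm²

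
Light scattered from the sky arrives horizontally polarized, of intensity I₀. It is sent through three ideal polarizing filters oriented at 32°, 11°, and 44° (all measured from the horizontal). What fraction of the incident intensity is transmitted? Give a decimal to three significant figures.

I₁ = I₀ cos²(32° − 0°) = I₀ cos²(32°) = 0.7192 I₀.
I₂ = I₁ cos²(11° − 32°) = 0.7192 I₀ · cos²(21°) = 0.6268 I₀.
I₃ = I₂ cos²(44° − 11°) = 0.6268 I₀ · cos²(33°) = 0.4409 I₀.
Transmitted fraction = 0.4409.

≈ 0.441 I₀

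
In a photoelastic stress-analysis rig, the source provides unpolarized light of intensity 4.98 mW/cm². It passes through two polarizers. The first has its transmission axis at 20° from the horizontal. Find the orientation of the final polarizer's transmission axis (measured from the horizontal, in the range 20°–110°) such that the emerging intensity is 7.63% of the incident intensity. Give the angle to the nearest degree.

Unpolarized light through the first polarizer → I₁ = ½ I₀, now polarized at 20°.
Need I₂/I₀ = 0.0763, so cos²(θ − 20°) = 0.0763 / 0.5 = 0.1526.
θ − 20° = arccos(√0.1526) = 67.0°, giving θ ≈ 20 + 67.0 = 87.0°.

θ ≈ 87°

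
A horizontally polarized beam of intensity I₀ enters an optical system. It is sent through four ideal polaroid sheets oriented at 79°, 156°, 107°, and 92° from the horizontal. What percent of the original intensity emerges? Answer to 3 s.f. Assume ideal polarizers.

I₁ = I₀ cos²(79° − 0°) = I₀ cos²(79°) = 0.03641 I₀.
I₂ = I₁ cos²(156° − 79°) = 0.03641 I₀ · cos²(77°) = 0.001842 I₀.
I₃ = I₂ cos²(107° − 156°) = 0.001842 I₀ · cos²(49°) = 0.000793 I₀.
I₄ = I₃ cos²(92° − 107°) = 0.000793 I₀ · cos²(15°) = 0.0007399 I₀.
That is 0.07399% of the incident intensity.

≈ 0.0740%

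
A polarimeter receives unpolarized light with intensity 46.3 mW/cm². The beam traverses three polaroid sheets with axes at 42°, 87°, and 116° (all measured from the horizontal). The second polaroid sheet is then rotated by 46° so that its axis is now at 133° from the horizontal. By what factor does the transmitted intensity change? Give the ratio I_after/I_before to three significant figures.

Before rotation:
Unpolarized light through the first polarizer → I₁ = ½ I₀, now polarized at 42°.
I₂ = I₁ cos²(87° − 42°) = 0.5 I₀ · cos²(45°) = 0.25 I₀.
I₃ = I₂ cos²(116° − 87°) = 0.25 I₀ · cos²(29°) = 0.1912 I₀.
After rotation:
Unpolarized light through the first polarizer → I₁ = ½ I₀, now polarized at 42°.
Angle between axes 1 and 2: 89°. I₂ = 0.5 I₀ · cos²(89°) = 0.0001523 I₀.
I₃ = I₂ cos²(116° − 133°) = 0.0001523 I₀ · cos²(17°) = 0.0001393 I₀.
Ratio = 0.0001393 / 0.1912 = 0.0007283.

I_new/I_old ≈ 0.000728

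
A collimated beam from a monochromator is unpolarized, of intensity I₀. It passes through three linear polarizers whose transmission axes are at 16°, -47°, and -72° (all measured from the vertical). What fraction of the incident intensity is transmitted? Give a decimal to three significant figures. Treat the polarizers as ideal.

Unpolarized light through the first polarizer → I₁ = ½ I₀, now polarized at 16°.
I₂ = I₁ cos²(-47° − 16°) = 0.5 I₀ · cos²(63°) = 0.1031 I₀.
I₃ = I₂ cos²(-72° + 47°) = 0.1031 I₀ · cos²(25°) = 0.08465 I₀.
Transmitted fraction = 0.08465.

≈ 0.0846 I₀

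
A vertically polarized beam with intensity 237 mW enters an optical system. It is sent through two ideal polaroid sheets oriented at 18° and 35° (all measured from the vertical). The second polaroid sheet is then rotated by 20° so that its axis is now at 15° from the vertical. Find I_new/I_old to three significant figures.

I_new/I_old ≈ 1.09

Before rotation:
By Malus's law, I₁ = I₀ cos²(18° − 0°) = I₀ cos²(18°) = 0.9045 I₀.
I₂ = I₁ cos²(35° − 18°) = 0.9045 I₀ · cos²(17°) = 0.8272 I₀.
After rotation:
I₁ = I₀ cos²(18° − 0°) = I₀ cos²(18°) = 0.9045 I₀.
I₂ = I₁ cos²(15° − 18°) = 0.9045 I₀ · cos²(3°) = 0.902 I₀.
Ratio = 0.902 / 0.8272 = 1.09.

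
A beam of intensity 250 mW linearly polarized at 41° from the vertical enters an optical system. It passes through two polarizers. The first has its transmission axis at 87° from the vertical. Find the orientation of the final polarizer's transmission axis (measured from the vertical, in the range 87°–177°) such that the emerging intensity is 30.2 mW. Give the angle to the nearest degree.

θ ≈ 147°

I₁ = I₀ cos²(87° − 41°) = I₀ cos²(46°) = 0.4826 I₀.
Target fraction: 30.2 / 250 mW = 0.1208 of I₀.
Need I₂/I₀ = 0.1208, so cos²(θ − 87°) = 0.1208 / 0.4826 = 0.2503.
θ − 87° = arccos(√0.2503) = 60.0°, giving θ ≈ 87 + 60.0 = 147.0°.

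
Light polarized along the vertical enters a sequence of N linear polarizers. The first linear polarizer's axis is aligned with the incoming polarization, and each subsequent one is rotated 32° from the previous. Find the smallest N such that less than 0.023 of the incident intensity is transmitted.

First polarizer is aligned with the polarization: full transmission.
Each further stage multiplies by cos²(32°) = 0.7192.
After N polarizers: T = 0.7192^(N−1). Require T < 0.023 ⇒ N−1 > ln(0.023)/ln(0.7192) = 11.44, so N−1 ≥ 12 and N = 13.
Check: N=13 gives T = 0.01915 < 0.023; N=12 gives T = 0.02662.

N = 13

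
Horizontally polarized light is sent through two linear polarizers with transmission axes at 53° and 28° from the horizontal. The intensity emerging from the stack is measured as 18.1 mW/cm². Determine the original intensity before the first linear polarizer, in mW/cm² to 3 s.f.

I₁ = I₀ cos²(53° − 0°) = I₀ cos²(53°) = 0.3622 I₀.
I₂ = I₁ cos²(28° − 53°) = 0.3622 I₀ · cos²(25°) = 0.2975 I₀.
So 18.1 mW/cm² = 0.2975 I₀, giving I₀ = 18.1/0.2975 = 60.84 mW/cm².

I₀ ≈ 60.8 mW/cm²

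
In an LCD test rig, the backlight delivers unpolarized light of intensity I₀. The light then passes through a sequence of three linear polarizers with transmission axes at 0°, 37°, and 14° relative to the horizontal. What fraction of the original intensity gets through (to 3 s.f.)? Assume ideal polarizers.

Unpolarized light through the first polarizer → I₁ = ½ I₀, now polarized at 0°.
I₂ = I₁ cos²(37° − 0°) = 0.5 I₀ · cos²(37°) = 0.3189 I₀.
I₃ = I₂ cos²(14° − 37°) = 0.3189 I₀ · cos²(23°) = 0.2702 I₀.
Transmitted fraction = 0.2702.

≈ 0.270 I₀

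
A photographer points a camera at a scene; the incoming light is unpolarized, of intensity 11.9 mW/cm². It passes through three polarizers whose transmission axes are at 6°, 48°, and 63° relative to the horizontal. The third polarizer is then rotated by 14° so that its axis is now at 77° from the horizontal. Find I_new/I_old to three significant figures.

I_new/I_old ≈ 0.820

Before rotation:
Unpolarized light through the first polarizer → I₁ = ½ I₀, now polarized at 6°.
I₂ = I₁ cos²(48° − 6°) = 0.5 I₀ · cos²(42°) = 0.2761 I₀.
I₃ = I₂ cos²(63° − 48°) = 0.2761 I₀ · cos²(15°) = 0.2576 I₀.
After rotation:
Unpolarized light through the first polarizer → I₁ = ½ I₀, now polarized at 6°.
I₂ = I₁ cos²(48° − 6°) = 0.5 I₀ · cos²(42°) = 0.2761 I₀.
I₃ = I₂ cos²(77° − 48°) = 0.2761 I₀ · cos²(29°) = 0.2112 I₀.
Ratio = 0.2112 / 0.2576 = 0.8199.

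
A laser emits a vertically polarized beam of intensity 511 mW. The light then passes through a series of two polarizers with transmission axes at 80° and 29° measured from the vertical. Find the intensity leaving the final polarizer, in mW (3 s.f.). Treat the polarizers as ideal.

I₁ = 511 mW · cos²(80°) = 15.41 mW.
I₂ = I₁ · cos²(51°) = 15.41 · 0.396 = 6.102 mW.

I ≈ 6.10 mW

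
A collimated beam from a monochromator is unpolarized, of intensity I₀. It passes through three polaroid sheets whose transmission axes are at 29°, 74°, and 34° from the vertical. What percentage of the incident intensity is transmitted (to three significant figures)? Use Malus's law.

Unpolarized light through the first polarizer → I₁ = ½ I₀, now polarized at 29°.
I₂ = I₁ cos²(74° − 29°) = 0.5 I₀ · cos²(45°) = 0.25 I₀.
I₃ = I₂ cos²(34° − 74°) = 0.25 I₀ · cos²(40°) = 0.1467 I₀.
That is 14.67% of the incident intensity.

≈ 14.7%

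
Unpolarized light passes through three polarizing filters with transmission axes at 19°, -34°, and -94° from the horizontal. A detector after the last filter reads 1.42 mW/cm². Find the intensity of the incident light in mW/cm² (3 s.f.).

I₀ ≈ 31.4 mW/cm²

Unpolarized light through the first polarizer → I₁ = ½ I₀, now polarized at 19°.
I₂ = I₁ cos²(-34° − 19°) = 0.5 I₀ · cos²(53°) = 0.1811 I₀.
I₃ = I₂ cos²(-94° + 34°) = 0.1811 I₀ · cos²(60°) = 0.04527 I₀.
So 1.42 mW/cm² = 0.04527 I₀, giving I₀ = 1.42/0.04527 = 31.37 mW/cm².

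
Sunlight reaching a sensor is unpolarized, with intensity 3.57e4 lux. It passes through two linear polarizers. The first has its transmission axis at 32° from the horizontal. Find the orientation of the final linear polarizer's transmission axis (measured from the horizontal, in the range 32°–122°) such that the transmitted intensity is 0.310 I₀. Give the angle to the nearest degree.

Unpolarized light through the first polarizer → I₁ = ½ I₀, now polarized at 32°.
Need I₂/I₀ = 0.31, so cos²(θ − 32°) = 0.31 / 0.5 = 0.62.
θ − 32° = arccos(√0.62) = 38.1°, giving θ ≈ 32 + 38.1 = 70.1°.

θ ≈ 70°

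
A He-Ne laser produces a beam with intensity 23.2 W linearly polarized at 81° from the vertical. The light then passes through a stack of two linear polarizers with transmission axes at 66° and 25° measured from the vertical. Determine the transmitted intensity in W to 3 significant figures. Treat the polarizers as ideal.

I₁ = 23.2 W · cos²(15°) = 21.65 W.
I₂ = I₁ · cos²(41°) = 21.65 · 0.5696 = 12.33 W.

I ≈ 12.3 W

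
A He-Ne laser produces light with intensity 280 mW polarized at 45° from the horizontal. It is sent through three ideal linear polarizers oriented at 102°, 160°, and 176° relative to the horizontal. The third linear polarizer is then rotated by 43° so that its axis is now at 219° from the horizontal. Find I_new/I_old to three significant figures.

I_new/I_old ≈ 0.287

Before rotation:
By Malus's law, I₁ = I₀ cos²(102° − 45°) = I₀ cos²(57°) = 0.2966 I₀.
I₂ = I₁ cos²(160° − 102°) = 0.2966 I₀ · cos²(58°) = 0.0833 I₀.
I₃ = I₂ cos²(176° − 160°) = 0.0833 I₀ · cos²(16°) = 0.07697 I₀.
After rotation:
I₁ = I₀ cos²(102° − 45°) = I₀ cos²(57°) = 0.2966 I₀.
I₂ = I₁ cos²(160° − 102°) = 0.2966 I₀ · cos²(58°) = 0.0833 I₀.
I₃ = I₂ cos²(219° − 160°) = 0.0833 I₀ · cos²(59°) = 0.0221 I₀.
Ratio = 0.0221 / 0.07697 = 0.2871.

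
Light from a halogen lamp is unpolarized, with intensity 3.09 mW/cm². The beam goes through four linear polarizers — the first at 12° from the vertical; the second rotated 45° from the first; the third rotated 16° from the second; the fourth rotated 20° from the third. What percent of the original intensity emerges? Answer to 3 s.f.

≈ 20.4%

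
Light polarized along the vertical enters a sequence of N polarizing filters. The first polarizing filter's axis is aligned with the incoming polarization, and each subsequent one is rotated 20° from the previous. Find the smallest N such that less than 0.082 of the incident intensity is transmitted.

First polarizer is aligned with the polarization: full transmission.
Each further stage multiplies by cos²(20°) = 0.883.
After N polarizers: T = 0.883^(N−1). Require T < 0.082 ⇒ N−1 > ln(0.082)/ln(0.883) = 20.10, so N−1 ≥ 21 and N = 22.
Check: N=22 gives T = 0.07335 < 0.082; N=21 gives T = 0.08307.

N = 22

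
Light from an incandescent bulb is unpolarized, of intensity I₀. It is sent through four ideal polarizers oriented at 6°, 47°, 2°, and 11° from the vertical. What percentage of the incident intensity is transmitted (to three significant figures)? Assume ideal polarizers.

≈ 13.9%

Unpolarized light through the first polarizer → I₁ = ½ I₀, now polarized at 6°.
I₂ = I₁ cos²(47° − 6°) = 0.5 I₀ · cos²(41°) = 0.2848 I₀.
I₃ = I₂ cos²(2° − 47°) = 0.2848 I₀ · cos²(45°) = 0.1424 I₀.
I₄ = I₃ cos²(11° − 2°) = 0.1424 I₀ · cos²(9°) = 0.1389 I₀.
That is 13.89% of the incident intensity.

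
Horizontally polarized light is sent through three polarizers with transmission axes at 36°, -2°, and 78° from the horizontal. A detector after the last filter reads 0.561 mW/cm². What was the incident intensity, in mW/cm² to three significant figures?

I₁ = I₀ cos²(36° − 0°) = I₀ cos²(36°) = 0.6545 I₀.
I₂ = I₁ cos²(-2° − 36°) = 0.6545 I₀ · cos²(38°) = 0.4064 I₀.
I₃ = I₂ cos²(78° + 2°) = 0.4064 I₀ · cos²(80°) = 0.01226 I₀.
So 0.561 mW/cm² = 0.01226 I₀, giving I₀ = 0.561/0.01226 = 45.78 mW/cm².

I₀ ≈ 45.8 mW/cm²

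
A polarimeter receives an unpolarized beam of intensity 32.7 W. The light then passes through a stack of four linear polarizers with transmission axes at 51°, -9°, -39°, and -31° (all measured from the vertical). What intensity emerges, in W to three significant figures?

Unpolarized light through the first polarizer → I₁ = 32.7 W/2 = 16.35 W, polarized at 51°.
I₂ = I₁ · cos²(60°) = 16.35 · 0.25 = 4.088 W.
I₃ = I₂ · cos²(30°) = 4.088 · 0.75 = 3.066 W.
I₄ = I₃ · cos²(8°) = 3.066 · 0.9806 = 3.006 W.

I ≈ 3.01 W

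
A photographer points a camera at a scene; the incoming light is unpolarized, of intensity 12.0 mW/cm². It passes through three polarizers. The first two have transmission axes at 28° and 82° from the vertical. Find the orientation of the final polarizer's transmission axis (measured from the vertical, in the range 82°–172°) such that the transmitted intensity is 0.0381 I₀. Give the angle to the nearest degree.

Unpolarized light through the first polarizer → I₁ = ½ I₀, now polarized at 28°.
I₂ = I₁ cos²(82° − 28°) = 0.5 I₀ · cos²(54°) = 0.1727 I₀.
Need I₃/I₀ = 0.0381, so cos²(θ − 82°) = 0.0381 / 0.1727 = 0.2206.
θ − 82° = arccos(√0.2206) = 62.0°, giving θ ≈ 82 + 62.0 = 144.0°.

θ ≈ 144°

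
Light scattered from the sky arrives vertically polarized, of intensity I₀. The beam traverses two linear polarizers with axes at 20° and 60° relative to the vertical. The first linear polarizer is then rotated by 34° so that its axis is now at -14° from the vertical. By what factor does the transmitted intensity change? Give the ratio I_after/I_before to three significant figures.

I_new/I_old ≈ 0.138

Before rotation:
By Malus's law, I₁ = I₀ cos²(20° − 0°) = I₀ cos²(20°) = 0.883 I₀.
I₂ = I₁ cos²(60° − 20°) = 0.883 I₀ · cos²(40°) = 0.5182 I₀.
After rotation:
I₁ = I₀ cos²(-14° − 0°) = I₀ cos²(14°) = 0.9415 I₀.
I₂ = I₁ cos²(60° + 14°) = 0.9415 I₀ · cos²(74°) = 0.07153 I₀.
Ratio = 0.07153 / 0.5182 = 0.138.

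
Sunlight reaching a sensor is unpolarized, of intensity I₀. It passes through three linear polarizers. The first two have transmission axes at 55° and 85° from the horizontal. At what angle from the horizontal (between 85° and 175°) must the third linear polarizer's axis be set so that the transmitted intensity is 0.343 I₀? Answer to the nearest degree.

θ ≈ 102°

Unpolarized light through the first polarizer → I₁ = ½ I₀, now polarized at 55°.
I₂ = I₁ cos²(85° − 55°) = 0.5 I₀ · cos²(30°) = 0.375 I₀.
Need I₃/I₀ = 0.343, so cos²(θ − 85°) = 0.343 / 0.375 = 0.9147.
θ − 85° = arccos(√0.9147) = 17.0°, giving θ ≈ 85 + 17.0 = 102.0°.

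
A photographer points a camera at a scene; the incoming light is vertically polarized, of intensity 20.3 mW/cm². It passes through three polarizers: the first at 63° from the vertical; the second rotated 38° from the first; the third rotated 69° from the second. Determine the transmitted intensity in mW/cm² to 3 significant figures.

By Malus's law, I₁ = 20.3 mW/cm² · cos²(63°) = 4.184 mW/cm².
I₂ = I₁ · cos²(38°) = 4.184 · 0.621 = 2.598 mW/cm².
I₃ = I₂ · cos²(69°) = 2.598 · 0.1284 = 0.3337 mW/cm².

I ≈ 0.334 mW/cm²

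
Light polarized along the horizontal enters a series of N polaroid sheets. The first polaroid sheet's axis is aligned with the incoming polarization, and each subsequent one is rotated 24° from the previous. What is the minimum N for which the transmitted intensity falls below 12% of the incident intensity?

N = 13

First polarizer is aligned with the polarization: full transmission.
Each further stage multiplies by cos²(24°) = 0.8346.
After N polarizers: T = 0.8346^(N−1). Require T < 0.12 ⇒ N−1 > ln(0.12)/ln(0.8346) = 11.72, so N−1 ≥ 12 and N = 13.
Check: N=13 gives T = 0.1142 < 0.12; N=12 gives T = 0.1368.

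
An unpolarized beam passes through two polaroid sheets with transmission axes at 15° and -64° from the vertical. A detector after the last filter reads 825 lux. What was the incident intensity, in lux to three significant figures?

Unpolarized light through the first polarizer → I₁ = ½ I₀, now polarized at 15°.
I₂ = I₁ cos²(-64° − 15°) = 0.5 I₀ · cos²(79°) = 0.0182 I₀.
So 825 lux = 0.0182 I₀, giving I₀ = 825/0.0182 = 4.532e+04 lux.

I₀ ≈ 4.53e4 lux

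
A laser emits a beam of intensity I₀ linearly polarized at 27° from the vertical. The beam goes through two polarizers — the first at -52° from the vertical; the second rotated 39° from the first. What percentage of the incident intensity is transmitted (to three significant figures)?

I₁ = I₀ cos²(-52° − 27°) = I₀ cos²(79°) = 0.03641 I₀.
I₂ = I₁ cos²(39°) = 0.03641 · 0.604 I₀ = 0.02199 I₀.
That is 2.199% of the incident intensity.

≈ 2.20%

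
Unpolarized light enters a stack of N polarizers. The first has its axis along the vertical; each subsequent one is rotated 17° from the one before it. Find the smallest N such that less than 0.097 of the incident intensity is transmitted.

N = 20

First polarizer halves the unpolarized light: factor 1/2.
Each further stage multiplies by cos²(17°) = 0.9145.
After N polarizers: T = 0.5·0.9145^(N−1). Require T < 0.097 ⇒ N−1 > ln(0.097/0.5)/ln(0.9145) = 18.35, so N−1 ≥ 19 and N = 20.
Check: N=20 gives T = 0.09154 < 0.097; N=19 gives T = 0.1001.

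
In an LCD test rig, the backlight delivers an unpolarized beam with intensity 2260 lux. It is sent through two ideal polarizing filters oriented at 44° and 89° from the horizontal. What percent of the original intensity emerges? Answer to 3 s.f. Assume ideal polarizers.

Unpolarized light through the first polarizer → I₁ = 2260 lux/2 = 1130 lux, polarized at 44°.
I₂ = I₁ · cos²(45°) = 1130 · 0.5 = 565 lux.
That is 25% of the incident intensity.

≈ 25.0%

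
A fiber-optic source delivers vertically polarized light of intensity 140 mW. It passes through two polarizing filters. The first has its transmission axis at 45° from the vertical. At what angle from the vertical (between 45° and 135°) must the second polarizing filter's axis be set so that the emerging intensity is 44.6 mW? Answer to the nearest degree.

By Malus's law, I₁ = I₀ cos²(45° − 0°) = I₀ cos²(45°) = 0.5 I₀.
Target fraction: 44.6 / 140 mW = 0.3186 of I₀.
Need I₂/I₀ = 0.3186, so cos²(θ − 45°) = 0.3186 / 0.5 = 0.6371.
θ − 45° = arccos(√0.6371) = 37.0°, giving θ ≈ 45 + 37.0 = 82.0°.

θ ≈ 82°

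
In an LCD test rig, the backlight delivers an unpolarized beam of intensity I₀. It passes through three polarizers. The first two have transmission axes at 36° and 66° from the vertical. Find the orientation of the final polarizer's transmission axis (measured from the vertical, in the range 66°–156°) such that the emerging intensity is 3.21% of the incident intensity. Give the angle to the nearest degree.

θ ≈ 139°

Unpolarized light through the first polarizer → I₁ = ½ I₀, now polarized at 36°.
I₂ = I₁ cos²(66° − 36°) = 0.5 I₀ · cos²(30°) = 0.375 I₀.
Need I₃/I₀ = 0.0321, so cos²(θ − 66°) = 0.0321 / 0.375 = 0.0856.
θ − 66° = arccos(√0.0856) = 73.0°, giving θ ≈ 66 + 73.0 = 139.0°.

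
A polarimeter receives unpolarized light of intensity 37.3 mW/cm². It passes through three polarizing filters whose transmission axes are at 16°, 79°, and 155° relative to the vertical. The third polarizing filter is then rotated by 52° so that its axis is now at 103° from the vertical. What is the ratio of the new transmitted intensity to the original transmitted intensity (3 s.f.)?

I_new/I_old ≈ 14.3

Before rotation:
Unpolarized light through the first polarizer → I₁ = ½ I₀, now polarized at 16°.
I₂ = I₁ cos²(79° − 16°) = 0.5 I₀ · cos²(63°) = 0.1031 I₀.
I₃ = I₂ cos²(155° − 79°) = 0.1031 I₀ · cos²(76°) = 0.006031 I₀.
After rotation:
Unpolarized light through the first polarizer → I₁ = ½ I₀, now polarized at 16°.
I₂ = I₁ cos²(79° − 16°) = 0.5 I₀ · cos²(63°) = 0.1031 I₀.
I₃ = I₂ cos²(103° − 79°) = 0.1031 I₀ · cos²(24°) = 0.08601 I₀.
Ratio = 0.08601 / 0.006031 = 14.26.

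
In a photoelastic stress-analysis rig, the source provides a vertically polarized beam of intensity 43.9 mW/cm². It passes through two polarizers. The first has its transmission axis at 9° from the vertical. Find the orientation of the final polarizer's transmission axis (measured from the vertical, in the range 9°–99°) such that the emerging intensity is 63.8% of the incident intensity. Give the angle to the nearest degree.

I₁ = I₀ cos²(9° − 0°) = I₀ cos²(9°) = 0.9755 I₀.
Need I₂/I₀ = 0.638, so cos²(θ − 9°) = 0.638 / 0.9755 = 0.654.
θ − 9° = arccos(√0.654) = 36.0°, giving θ ≈ 9 + 36.0 = 45.0°.

θ ≈ 45°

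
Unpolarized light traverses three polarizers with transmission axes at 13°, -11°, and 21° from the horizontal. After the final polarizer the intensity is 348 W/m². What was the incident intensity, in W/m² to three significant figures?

I₀ ≈ 1160 W/m²

Unpolarized light through the first polarizer → I₁ = ½ I₀, now polarized at 13°.
I₂ = I₁ cos²(-11° − 13°) = 0.5 I₀ · cos²(24°) = 0.4173 I₀.
I₃ = I₂ cos²(21° + 11°) = 0.4173 I₀ · cos²(32°) = 0.3001 I₀.
So 348 W/m² = 0.3001 I₀, giving I₀ = 348/0.3001 = 1160 W/m².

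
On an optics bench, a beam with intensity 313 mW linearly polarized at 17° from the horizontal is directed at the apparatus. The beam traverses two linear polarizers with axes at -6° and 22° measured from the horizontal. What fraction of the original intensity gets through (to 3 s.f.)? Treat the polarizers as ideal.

By Malus's law, I₁ = 313 mW · cos²(23°) = 265.2 mW.
I₂ = I₁ · cos²(28°) = 265.2 · 0.7796 = 206.8 mW.
Transmitted fraction = 0.6606.

I/I₀ ≈ 0.661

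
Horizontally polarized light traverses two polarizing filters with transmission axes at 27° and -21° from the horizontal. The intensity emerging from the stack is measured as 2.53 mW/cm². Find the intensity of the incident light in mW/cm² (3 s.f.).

I₁ = I₀ cos²(27° − 0°) = I₀ cos²(27°) = 0.7939 I₀.
I₂ = I₁ cos²(-21° − 27°) = 0.7939 I₀ · cos²(48°) = 0.3555 I₀.
So 2.53 mW/cm² = 0.3555 I₀, giving I₀ = 2.53/0.3555 = 7.118 mW/cm².

I₀ ≈ 7.12 mW/cm²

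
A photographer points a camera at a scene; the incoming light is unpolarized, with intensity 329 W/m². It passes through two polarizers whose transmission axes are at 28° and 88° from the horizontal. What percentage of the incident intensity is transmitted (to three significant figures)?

≈ 12.5%

Unpolarized light through the first polarizer → I₁ = 329 W/m²/2 = 164.5 W/m², polarized at 28°.
I₂ = I₁ · cos²(60°) = 164.5 · 0.25 = 41.13 W/m².
That is 12.5% of the incident intensity.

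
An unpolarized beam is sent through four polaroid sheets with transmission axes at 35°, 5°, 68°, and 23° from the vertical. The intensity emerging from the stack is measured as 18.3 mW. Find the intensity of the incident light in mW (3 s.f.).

I₀ ≈ 474 mW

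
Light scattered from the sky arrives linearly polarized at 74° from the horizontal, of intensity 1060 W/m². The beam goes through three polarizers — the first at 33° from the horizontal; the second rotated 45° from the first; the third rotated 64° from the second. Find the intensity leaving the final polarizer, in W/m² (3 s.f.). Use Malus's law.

I ≈ 58.0 W/m²

By Malus's law, I₁ = 1060 W/m² · cos²(41°) = 603.8 W/m².
I₂ = I₁ · cos²(45°) = 603.8 · 0.5 = 301.9 W/m².
I₃ = I₂ · cos²(64°) = 301.9 · 0.1922 = 58.01 W/m².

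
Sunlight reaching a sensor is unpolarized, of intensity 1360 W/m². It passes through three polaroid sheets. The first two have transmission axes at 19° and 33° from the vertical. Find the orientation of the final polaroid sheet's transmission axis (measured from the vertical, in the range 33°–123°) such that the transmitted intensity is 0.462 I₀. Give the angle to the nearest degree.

θ ≈ 41°

Unpolarized light through the first polarizer → I₁ = ½ I₀, now polarized at 19°.
I₂ = I₁ cos²(33° − 19°) = 0.5 I₀ · cos²(14°) = 0.4707 I₀.
Need I₃/I₀ = 0.462, so cos²(θ − 33°) = 0.462 / 0.4707 = 0.9814.
θ − 33° = arccos(√0.9814) = 7.8°, giving θ ≈ 33 + 7.8 = 40.8°.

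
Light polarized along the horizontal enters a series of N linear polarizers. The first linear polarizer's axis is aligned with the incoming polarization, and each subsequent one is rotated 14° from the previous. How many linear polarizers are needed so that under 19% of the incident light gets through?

First polarizer is aligned with the polarization: full transmission.
Each further stage multiplies by cos²(14°) = 0.9415.
After N polarizers: T = 0.9415^(N−1). Require T < 0.19 ⇒ N−1 > ln(0.19)/ln(0.9415) = 27.54, so N−1 ≥ 28 and N = 29.
Check: N=29 gives T = 0.1848 < 0.19; N=28 gives T = 0.1963.

N = 29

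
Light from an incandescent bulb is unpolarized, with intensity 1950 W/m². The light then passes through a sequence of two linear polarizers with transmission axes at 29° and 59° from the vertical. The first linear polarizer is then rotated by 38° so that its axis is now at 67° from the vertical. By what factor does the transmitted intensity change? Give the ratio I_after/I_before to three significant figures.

I_new/I_old ≈ 1.31

Before rotation:
Unpolarized light through the first polarizer → I₁ = ½ I₀, now polarized at 29°.
I₂ = I₁ cos²(59° − 29°) = 0.5 I₀ · cos²(30°) = 0.375 I₀.
After rotation:
Unpolarized light through the first polarizer → I₁ = ½ I₀, now polarized at 67°.
I₂ = I₁ cos²(59° − 67°) = 0.5 I₀ · cos²(8°) = 0.4903 I₀.
Ratio = 0.4903 / 0.375 = 1.308.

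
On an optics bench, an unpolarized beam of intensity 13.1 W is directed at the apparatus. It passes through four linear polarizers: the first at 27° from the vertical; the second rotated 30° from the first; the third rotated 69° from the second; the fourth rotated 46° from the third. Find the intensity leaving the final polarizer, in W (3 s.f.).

I ≈ 0.304 W

Unpolarized light through the first polarizer → I₁ = 13.1 W/2 = 6.55 W, polarized at 27°.
I₂ = I₁ · cos²(30°) = 6.55 · 0.75 = 4.913 W.
I₃ = I₂ · cos²(69°) = 4.913 · 0.1284 = 0.6309 W.
I₄ = I₃ · cos²(46°) = 0.6309 · 0.4826 = 0.3044 W.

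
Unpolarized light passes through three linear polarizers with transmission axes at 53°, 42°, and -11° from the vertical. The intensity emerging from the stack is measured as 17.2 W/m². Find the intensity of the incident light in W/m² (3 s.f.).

Unpolarized light through the first polarizer → I₁ = ½ I₀, now polarized at 53°.
I₂ = I₁ cos²(42° − 53°) = 0.5 I₀ · cos²(11°) = 0.4818 I₀.
I₃ = I₂ cos²(-11° − 42°) = 0.4818 I₀ · cos²(53°) = 0.1745 I₀.
So 17.2 W/m² = 0.1745 I₀, giving I₀ = 17.2/0.1745 = 98.57 W/m².

I₀ ≈ 98.6 W/m²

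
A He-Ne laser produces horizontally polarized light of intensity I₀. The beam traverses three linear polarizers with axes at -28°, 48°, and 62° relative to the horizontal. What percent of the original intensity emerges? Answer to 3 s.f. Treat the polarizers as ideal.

≈ 4.30%

I₁ = I₀ cos²(-28° − 0°) = I₀ cos²(28°) = 0.7796 I₀.
I₂ = I₁ cos²(48° + 28°) = 0.7796 I₀ · cos²(76°) = 0.04563 I₀.
I₃ = I₂ cos²(62° − 48°) = 0.04563 I₀ · cos²(14°) = 0.04296 I₀.
That is 4.296% of the incident intensity.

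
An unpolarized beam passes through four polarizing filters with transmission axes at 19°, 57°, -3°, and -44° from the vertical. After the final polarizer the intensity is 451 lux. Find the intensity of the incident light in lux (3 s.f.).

I₀ ≈ 1.02e4 lux

Unpolarized light through the first polarizer → I₁ = ½ I₀, now polarized at 19°.
I₂ = I₁ cos²(57° − 19°) = 0.5 I₀ · cos²(38°) = 0.3105 I₀.
I₃ = I₂ cos²(-3° − 57°) = 0.3105 I₀ · cos²(60°) = 0.07762 I₀.
I₄ = I₃ cos²(-44° + 3°) = 0.07762 I₀ · cos²(41°) = 0.04421 I₀.
So 451 lux = 0.04421 I₀, giving I₀ = 451/0.04421 = 1.02e+04 lux.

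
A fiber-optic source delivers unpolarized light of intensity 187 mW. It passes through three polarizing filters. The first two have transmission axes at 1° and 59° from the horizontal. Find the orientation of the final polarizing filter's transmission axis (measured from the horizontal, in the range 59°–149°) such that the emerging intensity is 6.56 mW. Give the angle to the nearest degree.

Unpolarized light through the first polarizer → I₁ = ½ I₀, now polarized at 1°.
I₂ = I₁ cos²(59° − 1°) = 0.5 I₀ · cos²(58°) = 0.1404 I₀.
Target fraction: 6.56 / 187 mW = 0.03508 of I₀.
Need I₃/I₀ = 0.03508, so cos²(θ − 59°) = 0.03508 / 0.1404 = 0.2498.
θ − 59° = arccos(√0.2498) = 60.0°, giving θ ≈ 59 + 60.0 = 119.0°.

θ ≈ 119°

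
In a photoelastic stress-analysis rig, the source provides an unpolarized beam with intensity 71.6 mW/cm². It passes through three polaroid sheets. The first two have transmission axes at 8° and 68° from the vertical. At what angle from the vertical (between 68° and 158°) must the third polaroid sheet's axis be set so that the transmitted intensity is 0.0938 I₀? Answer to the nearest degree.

Unpolarized light through the first polarizer → I₁ = ½ I₀, now polarized at 8°.
I₂ = I₁ cos²(68° − 8°) = 0.5 I₀ · cos²(60°) = 0.125 I₀.
Need I₃/I₀ = 0.0938, so cos²(θ − 68°) = 0.0938 / 0.125 = 0.7504.
θ − 68° = arccos(√0.7504) = 30.0°, giving θ ≈ 68 + 30.0 = 98.0°.

θ ≈ 98°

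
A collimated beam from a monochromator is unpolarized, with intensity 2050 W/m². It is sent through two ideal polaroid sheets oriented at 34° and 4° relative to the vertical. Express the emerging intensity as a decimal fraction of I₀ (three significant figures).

I/I₀ ≈ 0.375

Unpolarized light through the first polarizer → I₁ = 2050 W/m²/2 = 1025 W/m², polarized at 34°.
I₂ = I₁ · cos²(30°) = 1025 · 0.75 = 768.8 W/m².
Transmitted fraction = 0.375.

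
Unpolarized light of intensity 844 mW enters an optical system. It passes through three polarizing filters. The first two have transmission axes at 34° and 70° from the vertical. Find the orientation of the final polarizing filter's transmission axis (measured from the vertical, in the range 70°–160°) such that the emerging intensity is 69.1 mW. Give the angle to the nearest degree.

θ ≈ 130°

Unpolarized light through the first polarizer → I₁ = ½ I₀, now polarized at 34°.
I₂ = I₁ cos²(70° − 34°) = 0.5 I₀ · cos²(36°) = 0.3273 I₀.
Target fraction: 69.1 / 844 mW = 0.08187 of I₀.
Need I₃/I₀ = 0.08187, so cos²(θ − 70°) = 0.08187 / 0.3273 = 0.2502.
θ − 70° = arccos(√0.2502) = 60.0°, giving θ ≈ 70 + 60.0 = 130.0°.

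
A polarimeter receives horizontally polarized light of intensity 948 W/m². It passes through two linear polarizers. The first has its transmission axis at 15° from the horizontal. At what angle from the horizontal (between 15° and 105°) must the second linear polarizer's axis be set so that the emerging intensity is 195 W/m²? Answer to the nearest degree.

By Malus's law, I₁ = I₀ cos²(15° − 0°) = I₀ cos²(15°) = 0.933 I₀.
Target fraction: 195 / 948 W/m² = 0.2057 of I₀.
Need I₂/I₀ = 0.2057, so cos²(θ − 15°) = 0.2057 / 0.933 = 0.2205.
θ − 15° = arccos(√0.2205) = 62.0°, giving θ ≈ 15 + 62.0 = 77.0°.

θ ≈ 77°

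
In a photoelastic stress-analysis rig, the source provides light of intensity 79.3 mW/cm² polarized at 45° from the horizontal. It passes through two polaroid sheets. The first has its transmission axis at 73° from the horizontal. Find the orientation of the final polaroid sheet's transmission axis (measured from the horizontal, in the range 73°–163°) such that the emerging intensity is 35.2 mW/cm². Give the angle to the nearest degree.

I₁ = I₀ cos²(73° − 45°) = I₀ cos²(28°) = 0.7796 I₀.
Target fraction: 35.2 / 79.3 mW/cm² = 0.4439 of I₀.
Need I₂/I₀ = 0.4439, so cos²(θ − 73°) = 0.4439 / 0.7796 = 0.5694.
θ − 73° = arccos(√0.5694) = 41.0°, giving θ ≈ 73 + 41.0 = 114.0°.

θ ≈ 114°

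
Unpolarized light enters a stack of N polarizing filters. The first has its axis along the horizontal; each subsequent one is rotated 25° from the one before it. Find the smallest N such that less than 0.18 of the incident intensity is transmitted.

N = 7

First polarizer halves the unpolarized light: factor 1/2.
Each further stage multiplies by cos²(25°) = 0.8214.
After N polarizers: T = 0.5·0.8214^(N−1). Require T < 0.18 ⇒ N−1 > ln(0.18/0.5)/ln(0.8214) = 5.19, so N−1 ≥ 6 and N = 7.
Check: N=7 gives T = 0.1536 < 0.18; N=6 gives T = 0.187.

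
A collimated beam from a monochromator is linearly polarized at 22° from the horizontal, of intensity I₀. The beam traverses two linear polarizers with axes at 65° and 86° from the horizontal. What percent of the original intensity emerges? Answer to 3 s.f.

≈ 46.6%

I₁ = I₀ cos²(65° − 22°) = I₀ cos²(43°) = 0.5349 I₀.
I₂ = I₁ cos²(86° − 65°) = 0.5349 I₀ · cos²(21°) = 0.4662 I₀.
That is 46.62% of the incident intensity.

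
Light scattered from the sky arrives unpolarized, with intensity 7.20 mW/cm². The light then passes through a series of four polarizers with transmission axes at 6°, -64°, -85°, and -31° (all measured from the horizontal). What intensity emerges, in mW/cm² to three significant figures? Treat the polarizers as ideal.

I ≈ 0.127 mW/cm²

Unpolarized light through the first polarizer → I₁ = 7.20 mW/cm²/2 = 3.6 mW/cm², polarized at 6°.
I₂ = I₁ · cos²(70°) = 3.6 · 0.117 = 0.4211 mW/cm².
I₃ = I₂ · cos²(21°) = 0.4211 · 0.8716 = 0.367 mW/cm².
I₄ = I₃ · cos²(54°) = 0.367 · 0.3455 = 0.1268 mW/cm².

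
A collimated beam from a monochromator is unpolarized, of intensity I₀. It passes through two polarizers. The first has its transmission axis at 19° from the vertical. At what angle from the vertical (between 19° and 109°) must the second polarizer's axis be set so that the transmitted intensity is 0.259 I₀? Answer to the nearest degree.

Unpolarized light through the first polarizer → I₁ = ½ I₀, now polarized at 19°.
Need I₂/I₀ = 0.259, so cos²(θ − 19°) = 0.259 / 0.5 = 0.518.
θ − 19° = arccos(√0.518) = 44.0°, giving θ ≈ 19 + 44.0 = 63.0°.

θ ≈ 63°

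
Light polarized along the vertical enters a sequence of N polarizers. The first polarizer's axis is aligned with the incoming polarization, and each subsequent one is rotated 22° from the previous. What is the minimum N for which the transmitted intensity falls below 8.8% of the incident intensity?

N = 18

First polarizer is aligned with the polarization: full transmission.
Each further stage multiplies by cos²(22°) = 0.8597.
After N polarizers: T = 0.8597^(N−1). Require T < 0.088 ⇒ N−1 > ln(0.088)/ln(0.8597) = 16.07, so N−1 ≥ 17 and N = 18.
Check: N=18 gives T = 0.0765 < 0.088; N=17 gives T = 0.08898.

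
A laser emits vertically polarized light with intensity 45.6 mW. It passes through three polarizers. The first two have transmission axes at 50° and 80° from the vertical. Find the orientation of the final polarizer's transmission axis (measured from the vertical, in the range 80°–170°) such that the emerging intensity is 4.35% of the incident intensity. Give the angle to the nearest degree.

θ ≈ 148°

I₁ = I₀ cos²(50° − 0°) = I₀ cos²(50°) = 0.4132 I₀.
I₂ = I₁ cos²(80° − 50°) = 0.4132 I₀ · cos²(30°) = 0.3099 I₀.
Need I₃/I₀ = 0.0435, so cos²(θ − 80°) = 0.0435 / 0.3099 = 0.1404.
θ − 80° = arccos(√0.1404) = 68.0°, giving θ ≈ 80 + 68.0 = 148.0°.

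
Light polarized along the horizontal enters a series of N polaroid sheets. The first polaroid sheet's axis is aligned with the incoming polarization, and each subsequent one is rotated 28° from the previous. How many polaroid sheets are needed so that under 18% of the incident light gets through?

N = 8

First polarizer is aligned with the polarization: full transmission.
Each further stage multiplies by cos²(28°) = 0.7796.
After N polarizers: T = 0.7796^(N−1). Require T < 0.18 ⇒ N−1 > ln(0.18)/ln(0.7796) = 6.89, so N−1 ≥ 7 and N = 8.
Check: N=8 gives T = 0.175 < 0.18; N=7 gives T = 0.2245.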